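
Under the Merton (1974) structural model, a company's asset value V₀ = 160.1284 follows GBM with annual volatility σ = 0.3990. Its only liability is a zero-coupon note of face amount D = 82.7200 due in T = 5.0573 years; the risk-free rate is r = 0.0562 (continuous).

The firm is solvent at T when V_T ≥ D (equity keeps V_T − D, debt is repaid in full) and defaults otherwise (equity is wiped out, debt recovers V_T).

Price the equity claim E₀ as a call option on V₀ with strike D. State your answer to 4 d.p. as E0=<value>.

d₁ = [ln(V₀/D) + (r + σ²/2)T] / (σ√T)
   = [ln(160.1284/82.7200) + (0.0562 + 0.5·0.3990²)·5.0573] / (0.3990·√5.0573)
   = [0.660515 + 0.686784] / 0.897289 = 1.501522
d₂ = d₁ − σ√T = 1.501522 − 0.897289 = 0.604233
N(d₁) = 0.933390,  N(d₂) = 0.727156,  e^(−rT) = 0.752601
E₀ = V₀·N(d₁) − D·e^(−rT)·N(d₂)
   = 160.1284·0.933390 − 82.7200·0.752601·0.727156 = 104.193018

E0=104.1930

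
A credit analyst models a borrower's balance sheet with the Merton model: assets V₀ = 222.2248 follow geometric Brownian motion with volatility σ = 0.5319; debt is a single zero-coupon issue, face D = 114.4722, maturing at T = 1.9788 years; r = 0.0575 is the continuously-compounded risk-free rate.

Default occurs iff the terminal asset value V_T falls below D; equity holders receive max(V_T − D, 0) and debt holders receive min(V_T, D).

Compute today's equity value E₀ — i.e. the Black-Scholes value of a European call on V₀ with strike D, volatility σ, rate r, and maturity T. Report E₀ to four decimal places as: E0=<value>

d₁ = [ln(V₀/D) + (r + σ²/2)T] / (σ√T)
   = [ln(222.2248/114.4722) + (0.0575 + 0.5·0.5319²)·1.9788] / (0.5319·√1.9788)
   = [0.663357 + 0.393700] / 0.748223 = 1.412757
d₂ = d₁ − σ√T = 1.412757 − 0.748223 = 0.664534
N(d₁) = 0.921136,  N(d₂) = 0.746826,  e^(−rT) = 0.892453
E₀ = V₀·N(d₁) − D·e^(−rT)·N(d₂)
   = 222.2248·0.921136 − 114.4722·0.892453·0.746826 = 128.402811

E0=128.4028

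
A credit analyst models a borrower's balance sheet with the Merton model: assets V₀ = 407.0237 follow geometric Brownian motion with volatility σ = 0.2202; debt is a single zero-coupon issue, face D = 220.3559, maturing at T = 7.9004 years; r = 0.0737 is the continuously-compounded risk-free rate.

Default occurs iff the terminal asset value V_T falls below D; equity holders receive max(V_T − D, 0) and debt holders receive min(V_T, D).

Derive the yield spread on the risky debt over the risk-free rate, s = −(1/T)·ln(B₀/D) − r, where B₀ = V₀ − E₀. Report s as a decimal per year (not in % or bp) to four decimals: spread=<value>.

spread=0.0014

d₁ = [ln(V₀/D) + (r + σ²/2)T] / (σ√T)
   = [ln(407.0237/220.3559) + (0.0737 + 0.5·0.2202²)·7.9004] / (0.2202·√7.9004)
   = [0.613627 + 0.773797] / 0.618930 = 2.241648
d₂ = d₁ − σ√T = 2.241648 − 0.618930 = 1.622718
N(d₁) = 0.987508,  N(d₂) = 0.947675,  e^(−rT) = 0.558635
E₀ = V₀·N(d₁) − D·e^(−rT)·N(d₂)
   = 407.0237·0.987508 − 220.3559·0.558635·0.947675 = 285.281792
B₀ = V₀ − E₀ = 407.0237 − 285.281792 = 121.741908
spread = −(1/T)·ln(B₀/D) − r = −(1/7.9004)·ln(121.741908/220.3559) − 0.0737 = 0.00140261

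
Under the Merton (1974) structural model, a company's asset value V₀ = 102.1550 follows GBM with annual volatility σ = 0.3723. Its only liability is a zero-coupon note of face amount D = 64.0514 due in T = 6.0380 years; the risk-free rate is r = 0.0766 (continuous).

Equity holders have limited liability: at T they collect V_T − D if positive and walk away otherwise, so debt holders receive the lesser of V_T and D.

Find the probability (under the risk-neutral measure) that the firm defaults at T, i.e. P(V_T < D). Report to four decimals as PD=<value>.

PD=0.2883

d₁ = [ln(V₀/D) + (r + σ²/2)T] / (σ√T)
   = [ln(102.1550/64.0514) + (0.0766 + 0.5·0.3723²)·6.0380] / (0.3723·√6.0380)
   = [0.466805 + 0.880966] / 0.914828 = 1.473251
d₂ = d₁ − σ√T = 1.473251 − 0.914828 = 0.558423
risk-neutral PD = N(−d₂) = N(-0.558423) = 0.288278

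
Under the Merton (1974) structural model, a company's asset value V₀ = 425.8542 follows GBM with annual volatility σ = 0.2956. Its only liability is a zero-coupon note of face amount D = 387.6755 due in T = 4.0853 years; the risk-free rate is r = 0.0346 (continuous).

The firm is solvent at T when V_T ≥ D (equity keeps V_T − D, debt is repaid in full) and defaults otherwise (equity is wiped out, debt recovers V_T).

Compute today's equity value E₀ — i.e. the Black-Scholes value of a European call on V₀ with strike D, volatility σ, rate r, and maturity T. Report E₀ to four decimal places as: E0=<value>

E0=140.7854

d₁ = [ln(V₀/D) + (r + σ²/2)T] / (σ√T)
   = [ln(425.8542/387.6755) + (0.0346 + 0.5·0.2956²)·4.0853] / (0.2956·√4.0853)
   = [0.093928 + 0.319837] / 0.597470 = 0.692528
d₂ = d₁ − σ√T = 0.692528 − 0.597470 = 0.095058
N(d₁) = 0.755697,  N(d₂) = 0.537866,  e^(−rT) = 0.868184
E₀ = V₀·N(d₁) − D·e^(−rT)·N(d₂)
   = 425.8542·0.755697 − 387.6755·0.868184·0.537866 = 140.785393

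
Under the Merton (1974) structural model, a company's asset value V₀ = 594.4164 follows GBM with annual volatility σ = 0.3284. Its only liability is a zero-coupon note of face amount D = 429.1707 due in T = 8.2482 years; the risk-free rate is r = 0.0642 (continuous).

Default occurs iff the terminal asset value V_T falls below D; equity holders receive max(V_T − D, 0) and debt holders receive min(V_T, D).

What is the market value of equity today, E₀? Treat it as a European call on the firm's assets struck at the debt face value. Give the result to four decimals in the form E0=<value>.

E0=375.5605

d₁ = [ln(V₀/D) + (r + σ²/2)T] / (σ√T)
   = [ln(594.4164/429.1707) + (0.0642 + 0.5·0.3284²)·8.2482] / (0.3284·√8.2482)
   = [0.325725 + 0.974304] / 0.943154 = 1.378385
d₂ = d₁ − σ√T = 1.378385 − 0.943154 = 0.435231
N(d₁) = 0.915958,  N(d₂) = 0.668303,  e^(−rT) = 0.588879
E₀ = V₀·N(d₁) − D·e^(−rT)·N(d₂)
   = 594.4164·0.915958 − 429.1707·0.588879·0.668303 = 375.560468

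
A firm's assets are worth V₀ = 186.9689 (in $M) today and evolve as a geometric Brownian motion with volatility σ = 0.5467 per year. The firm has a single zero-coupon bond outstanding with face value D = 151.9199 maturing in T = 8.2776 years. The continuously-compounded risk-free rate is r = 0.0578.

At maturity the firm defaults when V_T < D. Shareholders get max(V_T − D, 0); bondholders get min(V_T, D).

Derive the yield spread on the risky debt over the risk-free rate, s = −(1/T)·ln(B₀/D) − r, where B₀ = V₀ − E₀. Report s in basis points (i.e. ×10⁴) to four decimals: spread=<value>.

d₁ = [ln(V₀/D) + (r + σ²/2)T] / (σ√T)
   = [ln(186.9689/151.9199) + (0.0578 + 0.5·0.5467²)·8.2776] / (0.5467·√8.2776)
   = [0.207589 + 1.715454] / 1.572901 = 1.222609
d₂ = d₁ − σ√T = 1.222609 − 1.572901 = -0.350292
N(d₁) = 0.889261,  N(d₂) = 0.363060,  e^(−rT) = 0.619746
E₀ = V₀·N(d₁) − D·e^(−rT)·N(d₂)
   = 186.9689·0.889261 − 151.9199·0.619746·0.363060 = 132.081470
B₀ = V₀ − E₀ = 186.9689 − 132.081470 = 54.887430
spread = −(1/T)·ln(B₀/D) − r = −(1/8.2776)·ln(54.887430/151.9199) − 0.0578 = 0.06519085
in basis points: 0.06519085 × 10⁴ = 651.9085 bp

spread=651.9085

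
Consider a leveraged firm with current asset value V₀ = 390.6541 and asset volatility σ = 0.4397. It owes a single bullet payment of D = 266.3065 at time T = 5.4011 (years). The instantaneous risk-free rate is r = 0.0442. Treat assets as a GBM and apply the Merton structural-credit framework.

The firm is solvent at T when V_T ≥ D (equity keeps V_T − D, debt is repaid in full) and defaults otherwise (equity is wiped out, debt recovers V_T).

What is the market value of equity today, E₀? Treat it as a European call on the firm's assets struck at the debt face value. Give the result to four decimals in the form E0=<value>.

d₁ = [ln(V₀/D) + (r + σ²/2)T] / (σ√T)
   = [ln(390.6541/266.3065) + (0.0442 + 0.5·0.4397²)·5.4011] / (0.4397·√5.4011)
   = [0.383175 + 0.760842] / 1.021875 = 1.119528
d₂ = d₁ − σ√T = 1.119528 − 1.021875 = 0.097653
N(d₁) = 0.868542,  N(d₂) = 0.538896,  e^(−rT) = 0.787629
E₀ = V₀·N(d₁) − D·e^(−rT)·N(d₂)
   = 390.6541·0.868542 − 266.3065·0.787629·0.538896 = 226.265874

E0=226.2659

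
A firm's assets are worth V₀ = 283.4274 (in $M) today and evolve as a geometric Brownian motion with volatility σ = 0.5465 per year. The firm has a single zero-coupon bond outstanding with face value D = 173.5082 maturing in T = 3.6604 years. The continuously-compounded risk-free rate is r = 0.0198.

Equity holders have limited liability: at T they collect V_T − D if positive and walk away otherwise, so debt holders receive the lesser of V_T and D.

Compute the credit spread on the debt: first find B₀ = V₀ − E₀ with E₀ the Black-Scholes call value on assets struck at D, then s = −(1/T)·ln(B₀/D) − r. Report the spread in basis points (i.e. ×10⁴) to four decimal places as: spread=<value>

spread=750.9443

d₁ = [ln(V₀/D) + (r + σ²/2)T] / (σ√T)
   = [ln(283.4274/173.5082) + (0.0198 + 0.5·0.5465²)·3.6604] / (0.5465·√3.6604)
   = [0.490731 + 0.619088] / 1.045573 = 1.061445
d₂ = d₁ − σ√T = 1.061445 − 1.045573 = 0.015872
N(d₁) = 0.855756,  N(d₂) = 0.506332,  e^(−rT) = 0.930088
E₀ = V₀·N(d₁) − D·e^(−rT)·N(d₂)
   = 283.4274·0.855756 − 173.5082·0.930088·0.506332 = 160.833987
B₀ = V₀ − E₀ = 283.4274 − 160.833987 = 122.593413
spread = −(1/T)·ln(B₀/D) − r = −(1/3.6604)·ln(122.593413/173.5082) − 0.0198 = 0.07509443
in basis points: 0.07509443 × 10⁴ = 750.9443 bp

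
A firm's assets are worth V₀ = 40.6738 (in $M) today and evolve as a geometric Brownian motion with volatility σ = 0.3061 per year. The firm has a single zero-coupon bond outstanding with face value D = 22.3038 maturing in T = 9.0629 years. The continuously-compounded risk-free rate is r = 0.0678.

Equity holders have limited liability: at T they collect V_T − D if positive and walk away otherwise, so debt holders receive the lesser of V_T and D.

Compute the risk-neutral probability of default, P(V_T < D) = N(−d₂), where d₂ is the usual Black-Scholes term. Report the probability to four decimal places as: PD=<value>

d₁ = [ln(V₀/D) + (r + σ²/2)T] / (σ√T)
   = [ln(40.6738/22.3038) + (0.0678 + 0.5·0.3061²)·9.0629] / (0.3061·√9.0629)
   = [0.600827 + 1.039049] / 0.921503 = 1.779566
d₂ = d₁ − σ√T = 1.779566 − 0.921503 = 0.858063
risk-neutral PD = N(−d₂) = N(-0.858063) = 0.195429

PD=0.1954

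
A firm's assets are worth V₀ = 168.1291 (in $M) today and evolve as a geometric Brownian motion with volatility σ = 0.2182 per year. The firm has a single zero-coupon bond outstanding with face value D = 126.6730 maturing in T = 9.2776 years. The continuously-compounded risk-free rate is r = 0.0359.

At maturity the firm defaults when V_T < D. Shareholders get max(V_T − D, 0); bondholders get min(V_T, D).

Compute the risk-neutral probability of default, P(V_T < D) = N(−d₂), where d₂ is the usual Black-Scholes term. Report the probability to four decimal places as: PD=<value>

PD=0.2760

d₁ = [ln(V₀/D) + (r + σ²/2)T] / (σ√T)
   = [ln(168.1291/126.6730) + (0.0359 + 0.5·0.2182²)·9.2776] / (0.2182·√9.2776)
   = [0.283123 + 0.553925] / 0.664619 = 1.259441
d₂ = d₁ − σ√T = 1.259441 − 0.664619 = 0.594822
risk-neutral PD = N(−d₂) = N(-0.594822) = 0.275981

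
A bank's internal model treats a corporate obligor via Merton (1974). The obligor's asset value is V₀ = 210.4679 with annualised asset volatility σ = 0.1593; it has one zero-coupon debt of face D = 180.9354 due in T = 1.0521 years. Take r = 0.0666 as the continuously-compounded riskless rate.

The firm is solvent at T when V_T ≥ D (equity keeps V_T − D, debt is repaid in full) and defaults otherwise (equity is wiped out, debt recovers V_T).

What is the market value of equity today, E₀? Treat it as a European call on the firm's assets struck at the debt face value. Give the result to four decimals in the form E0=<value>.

d₁ = [ln(V₀/D) + (r + σ²/2)T] / (σ√T)
   = [ln(210.4679/180.9354) + (0.0666 + 0.5·0.1593²)·1.0521] / (0.1593·√1.0521)
   = [0.151193 + 0.083419] / 0.163397 = 1.435841
d₂ = d₁ − σ√T = 1.435841 − 0.163397 = 1.272444
N(d₁) = 0.924476,  N(d₂) = 0.898392,  e^(−rT) = 0.932329
E₀ = V₀·N(d₁) − D·e^(−rT)·N(d₂)
   = 210.4679·0.924476 − 180.9354·0.932329·0.898392 = 43.021636

E0=43.0216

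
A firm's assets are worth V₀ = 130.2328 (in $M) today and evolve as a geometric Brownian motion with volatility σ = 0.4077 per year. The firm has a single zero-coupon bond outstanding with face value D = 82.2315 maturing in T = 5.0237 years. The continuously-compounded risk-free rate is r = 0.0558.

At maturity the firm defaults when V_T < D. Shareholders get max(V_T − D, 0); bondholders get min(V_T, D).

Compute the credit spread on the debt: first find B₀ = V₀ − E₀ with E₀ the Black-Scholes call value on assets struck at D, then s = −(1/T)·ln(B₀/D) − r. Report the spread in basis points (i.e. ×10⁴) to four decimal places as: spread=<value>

spread=316.3772

d₁ = [ln(V₀/D) + (r + σ²/2)T] / (σ√T)
   = [ln(130.2328/82.2315) + (0.0558 + 0.5·0.4077²)·5.0237] / (0.4077·√5.0237)
   = [0.459785 + 0.697840] / 0.913803 = 1.266822
d₂ = d₁ − σ√T = 1.266822 − 0.913803 = 0.353019
N(d₁) = 0.897391,  N(d₂) = 0.637963,  e^(−rT) = 0.755540
E₀ = V₀·N(d₁) − D·e^(−rT)·N(d₂)
   = 130.2328·0.897391 − 82.2315·0.755540·0.637963 = 77.233560
B₀ = V₀ − E₀ = 130.2328 − 77.233560 = 52.999240
spread = −(1/T)·ln(B₀/D) − r = −(1/5.0237)·ln(52.999240/82.2315) − 0.0558 = 0.03163772
in basis points: 0.03163772 × 10⁴ = 316.3772 bp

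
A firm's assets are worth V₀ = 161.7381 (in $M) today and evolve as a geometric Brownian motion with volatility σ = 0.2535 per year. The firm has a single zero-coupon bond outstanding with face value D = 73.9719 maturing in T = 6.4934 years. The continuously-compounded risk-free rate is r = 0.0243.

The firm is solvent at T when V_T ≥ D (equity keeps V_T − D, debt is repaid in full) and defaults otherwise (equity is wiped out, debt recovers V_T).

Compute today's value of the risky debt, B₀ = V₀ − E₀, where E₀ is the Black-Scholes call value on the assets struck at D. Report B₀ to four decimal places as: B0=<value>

d₁ = [ln(V₀/D) + (r + σ²/2)T] / (σ√T)
   = [ln(161.7381/73.9719) + (0.0243 + 0.5·0.2535²)·6.4934] / (0.2535·√6.4934)
   = [0.782293 + 0.366430] / 0.645973 = 1.778285
d₂ = d₁ − σ√T = 1.778285 − 0.645973 = 1.132312
N(d₁) = 0.962321,  N(d₂) = 0.871248,  e^(−rT) = 0.854029
E₀ = V₀·N(d₁) − D·e^(−rT)·N(d₂)
   = 161.7381·0.962321 − 73.9719·0.854029·0.871248 = 100.603639
B₀ = V₀ − E₀ = 161.7381 − 100.603639 = 61.134461

B0=61.1345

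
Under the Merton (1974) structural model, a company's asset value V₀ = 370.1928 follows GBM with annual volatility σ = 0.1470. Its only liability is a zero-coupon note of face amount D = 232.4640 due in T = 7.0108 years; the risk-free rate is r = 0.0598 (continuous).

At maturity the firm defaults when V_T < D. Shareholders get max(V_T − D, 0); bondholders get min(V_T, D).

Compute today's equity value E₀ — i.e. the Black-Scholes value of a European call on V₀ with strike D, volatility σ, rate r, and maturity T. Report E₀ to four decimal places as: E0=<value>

E0=217.6995

d₁ = [ln(V₀/D) + (r + σ²/2)T] / (σ√T)
   = [ln(370.1928/232.4640) + (0.0598 + 0.5·0.1470²)·7.0108] / (0.1470·√7.0108)
   = [0.465289 + 0.494994] / 0.389225 = 2.467164
d₂ = d₁ − σ√T = 2.467164 − 0.389225 = 2.077938
N(d₁) = 0.993191,  N(d₂) = 0.981142,  e^(−rT) = 0.657543
E₀ = V₀·N(d₁) − D·e^(−rT)·N(d₂)
   = 370.1928·0.993191 − 232.4640·0.657543·0.981142 = 217.699508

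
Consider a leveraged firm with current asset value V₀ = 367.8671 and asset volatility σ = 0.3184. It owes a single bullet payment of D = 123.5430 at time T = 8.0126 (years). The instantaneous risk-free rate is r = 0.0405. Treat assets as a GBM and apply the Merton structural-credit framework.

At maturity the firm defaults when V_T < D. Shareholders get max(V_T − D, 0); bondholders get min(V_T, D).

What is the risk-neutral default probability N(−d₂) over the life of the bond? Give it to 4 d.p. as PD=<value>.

d₁ = [ln(V₀/D) + (r + σ²/2)T] / (σ√T)
   = [ln(367.8671/123.5430) + (0.0405 + 0.5·0.3184²)·8.0126] / (0.3184·√8.0126)
   = [1.091132 + 0.730663] / 0.901280 = 2.021342
d₂ = d₁ − σ√T = 2.021342 − 0.901280 = 1.120062
risk-neutral PD = N(−d₂) = N(-1.120062) = 0.131344

PD=0.1313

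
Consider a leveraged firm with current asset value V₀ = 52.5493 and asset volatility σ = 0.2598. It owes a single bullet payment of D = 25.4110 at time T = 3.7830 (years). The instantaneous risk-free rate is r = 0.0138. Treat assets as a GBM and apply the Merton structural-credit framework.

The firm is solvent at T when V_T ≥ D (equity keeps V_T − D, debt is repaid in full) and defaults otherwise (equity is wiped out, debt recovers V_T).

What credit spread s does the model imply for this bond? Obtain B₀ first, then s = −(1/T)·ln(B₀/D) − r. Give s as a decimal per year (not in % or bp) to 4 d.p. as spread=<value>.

spread=0.0052

d₁ = [ln(V₀/D) + (r + σ²/2)T] / (σ√T)
   = [ln(52.5493/25.4110) + (0.0138 + 0.5·0.2598²)·3.7830] / (0.2598·√3.7830)
   = [0.726570 + 0.179874] / 0.505309 = 1.793839
d₂ = d₁ − σ√T = 1.793839 − 0.505309 = 1.288530
N(d₁) = 0.963581,  N(d₂) = 0.901219,  e^(−rT) = 0.949134
E₀ = V₀·N(d₁) − D·e^(−rT)·N(d₂)
   = 52.5493·0.963581 − 25.4110·0.949134·0.901219 = 28.899482
B₀ = V₀ − E₀ = 52.5493 − 28.899482 = 23.649818
spread = −(1/T)·ln(B₀/D) − r = −(1/3.7830)·ln(23.649818/25.4110) − 0.0138 = 0.00518672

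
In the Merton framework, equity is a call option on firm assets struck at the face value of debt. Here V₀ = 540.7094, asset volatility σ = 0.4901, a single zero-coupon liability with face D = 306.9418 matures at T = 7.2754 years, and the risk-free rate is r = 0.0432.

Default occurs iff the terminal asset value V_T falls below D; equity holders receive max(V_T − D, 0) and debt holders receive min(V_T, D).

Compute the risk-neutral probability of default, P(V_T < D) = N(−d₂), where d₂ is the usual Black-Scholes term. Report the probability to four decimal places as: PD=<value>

d₁ = [ln(V₀/D) + (r + σ²/2)T] / (σ√T)
   = [ln(540.7094/306.9418) + (0.0432 + 0.5·0.4901²)·7.2754] / (0.4901·√7.2754)
   = [0.566224 + 1.188066] / 1.321944 = 1.327052
d₂ = d₁ − σ√T = 1.327052 − 1.321944 = 0.005108
risk-neutral PD = N(−d₂) = N(-0.005108) = 0.497962

PD=0.4980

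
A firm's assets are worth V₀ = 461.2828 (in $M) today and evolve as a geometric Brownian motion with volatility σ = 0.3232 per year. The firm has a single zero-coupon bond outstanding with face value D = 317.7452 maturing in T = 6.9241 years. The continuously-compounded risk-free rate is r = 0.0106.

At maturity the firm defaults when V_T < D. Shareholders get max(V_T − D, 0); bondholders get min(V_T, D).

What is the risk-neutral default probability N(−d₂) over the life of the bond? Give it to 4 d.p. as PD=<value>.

d₁ = [ln(V₀/D) + (r + σ²/2)T] / (σ√T)
   = [ln(461.2828/317.7452) + (0.0106 + 0.5·0.3232²)·6.9241] / (0.3232·√6.9241)
   = [0.372762 + 0.435035] / 0.850458 = 0.949837
d₂ = d₁ − σ√T = 0.949837 − 0.850458 = 0.099379
risk-neutral PD = N(−d₂) = N(-0.099379) = 0.460419

PD=0.4604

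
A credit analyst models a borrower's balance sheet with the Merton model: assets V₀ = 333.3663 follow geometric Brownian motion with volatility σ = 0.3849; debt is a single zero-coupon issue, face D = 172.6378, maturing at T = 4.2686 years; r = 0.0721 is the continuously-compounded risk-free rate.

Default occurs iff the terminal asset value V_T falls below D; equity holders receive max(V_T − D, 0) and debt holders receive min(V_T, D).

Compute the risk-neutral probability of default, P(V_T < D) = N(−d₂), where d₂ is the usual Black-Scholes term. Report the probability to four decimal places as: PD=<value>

d₁ = [ln(V₀/D) + (r + σ²/2)T] / (σ√T)
   = [ln(333.3663/172.6378) + (0.0721 + 0.5·0.3849²)·4.2686] / (0.3849·√4.2686)
   = [0.658046 + 0.623958] / 0.795226 = 1.612126
d₂ = d₁ − σ√T = 1.612126 − 0.795226 = 0.816900
risk-neutral PD = N(−d₂) = N(-0.816900) = 0.206993

PD=0.2070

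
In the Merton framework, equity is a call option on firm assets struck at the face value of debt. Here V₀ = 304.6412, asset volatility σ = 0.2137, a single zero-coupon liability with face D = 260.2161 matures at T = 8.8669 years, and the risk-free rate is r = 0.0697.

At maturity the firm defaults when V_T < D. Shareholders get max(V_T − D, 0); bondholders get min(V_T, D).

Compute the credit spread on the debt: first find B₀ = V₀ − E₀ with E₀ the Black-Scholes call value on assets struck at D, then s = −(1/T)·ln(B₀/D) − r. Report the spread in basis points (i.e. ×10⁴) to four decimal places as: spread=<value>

spread=56.5464

d₁ = [ln(V₀/D) + (r + σ²/2)T] / (σ√T)
   = [ln(304.6412/260.2161) + (0.0697 + 0.5·0.2137²)·8.8669] / (0.2137·√8.8669)
   = [0.157622 + 0.820488] / 0.636342 = 1.537084
d₂ = d₁ − σ√T = 1.537084 − 0.636342 = 0.900742
N(d₁) = 0.937864,  N(d₂) = 0.816137,  e^(−rT) = 0.539009
E₀ = V₀·N(d₁) − D·e^(−rT)·N(d₂)
   = 304.6412·0.937864 − 260.2161·0.539009·0.816137 = 171.241437
B₀ = V₀ − E₀ = 304.6412 − 171.241437 = 133.399763
spread = −(1/T)·ln(B₀/D) − r = −(1/8.8669)·ln(133.399763/260.2161) − 0.0697 = 0.00565464
in basis points: 0.00565464 × 10⁴ = 56.5464 bp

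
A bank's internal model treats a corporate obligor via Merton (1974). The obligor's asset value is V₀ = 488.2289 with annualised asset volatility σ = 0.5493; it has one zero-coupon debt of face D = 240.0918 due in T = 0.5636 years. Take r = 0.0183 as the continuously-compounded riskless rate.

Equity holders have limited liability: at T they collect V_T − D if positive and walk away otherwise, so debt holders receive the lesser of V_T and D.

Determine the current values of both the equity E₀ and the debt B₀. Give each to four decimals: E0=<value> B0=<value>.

d₁ = [ln(V₀/D) + (r + σ²/2)T] / (σ√T)
   = [ln(488.2289/240.0918) + (0.0183 + 0.5·0.5493²)·0.5636] / (0.5493·√0.5636)
   = [0.709763 + 0.095342] / 0.412378 = 1.952348
d₂ = d₁ − σ√T = 1.952348 − 0.412378 = 1.539970
N(d₁) = 0.974552,  N(d₂) = 0.938216,  e^(−rT) = 0.989739
E₀ = V₀·N(d₁) − D·e^(−rT)·N(d₂)
   = 488.2289·0.974552 − 240.0918·0.989739·0.938216 = 252.857556
B₀ = V₀ − E₀ = 488.2289 − 252.857556 = 235.371344

E0=252.8576 B0=235.3713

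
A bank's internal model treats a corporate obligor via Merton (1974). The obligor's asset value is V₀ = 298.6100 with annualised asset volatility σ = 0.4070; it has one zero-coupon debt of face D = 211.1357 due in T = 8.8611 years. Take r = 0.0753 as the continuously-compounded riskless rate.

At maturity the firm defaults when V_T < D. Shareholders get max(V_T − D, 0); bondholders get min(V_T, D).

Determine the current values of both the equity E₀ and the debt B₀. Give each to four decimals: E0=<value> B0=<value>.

E0=212.2761 B0=86.3339

d₁ = [ln(V₀/D) + (r + σ²/2)T] / (σ√T)
   = [ln(298.6100/211.1357) + (0.0753 + 0.5·0.4070²)·8.8611] / (0.4070·√8.8611)
   = [0.346637 + 1.401157] / 1.211541 = 1.442620
d₂ = d₁ − σ√T = 1.442620 − 1.211541 = 0.231079
N(d₁) = 0.925436,  N(d₂) = 0.591373,  e^(−rT) = 0.513122
E₀ = V₀·N(d₁) − D·e^(−rT)·N(d₂)
   = 298.6100·0.925436 − 211.1357·0.513122·0.591373 = 212.276053
B₀ = V₀ − E₀ = 298.6100 − 212.276053 = 86.333947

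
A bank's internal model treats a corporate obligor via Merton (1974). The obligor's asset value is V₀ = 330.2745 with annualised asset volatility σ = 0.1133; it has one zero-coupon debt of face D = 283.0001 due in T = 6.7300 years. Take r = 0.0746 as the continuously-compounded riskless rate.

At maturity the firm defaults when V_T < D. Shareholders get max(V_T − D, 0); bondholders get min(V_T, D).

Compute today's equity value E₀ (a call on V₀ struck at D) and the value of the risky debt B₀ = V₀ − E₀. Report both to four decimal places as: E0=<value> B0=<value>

E0=159.2867 B0=170.9878

d₁ = [ln(V₀/D) + (r + σ²/2)T] / (σ√T)
   = [ln(330.2745/283.0001) + (0.0746 + 0.5·0.1133²)·6.7300] / (0.1133·√6.7300)
   = [0.154477 + 0.545254] / 0.293926 = 2.380640
d₂ = d₁ − σ√T = 2.380640 − 0.293926 = 2.086714
N(d₁) = 0.991359,  N(d₂) = 0.981543,  e^(−rT) = 0.605284
E₀ = V₀·N(d₁) − D·e^(−rT)·N(d₂)
   = 330.2745·0.991359 − 283.0001·0.605284·0.981543 = 159.286747
B₀ = V₀ − E₀ = 330.2745 − 159.286747 = 170.987753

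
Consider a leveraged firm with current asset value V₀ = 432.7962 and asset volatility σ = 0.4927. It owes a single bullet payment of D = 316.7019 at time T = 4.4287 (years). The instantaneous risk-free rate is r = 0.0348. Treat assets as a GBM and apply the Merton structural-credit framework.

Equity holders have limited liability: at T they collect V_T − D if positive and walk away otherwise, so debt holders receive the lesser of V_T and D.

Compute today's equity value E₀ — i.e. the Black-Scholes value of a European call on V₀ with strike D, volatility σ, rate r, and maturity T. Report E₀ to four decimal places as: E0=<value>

E0=232.4441

d₁ = [ln(V₀/D) + (r + σ²/2)T] / (σ√T)
   = [ln(432.7962/316.7019) + (0.0348 + 0.5·0.4927²)·4.4287] / (0.4927·√4.4287)
   = [0.312306 + 0.691660] / 1.036861 = 0.968274
d₂ = d₁ − σ√T = 0.968274 − 1.036861 = -0.068588
N(d₁) = 0.833546,  N(d₂) = 0.472659,  e^(−rT) = 0.857170
E₀ = V₀·N(d₁) − D·e^(−rT)·N(d₂)
   = 432.7962·0.833546 − 316.7019·0.857170·0.472659 = 232.444102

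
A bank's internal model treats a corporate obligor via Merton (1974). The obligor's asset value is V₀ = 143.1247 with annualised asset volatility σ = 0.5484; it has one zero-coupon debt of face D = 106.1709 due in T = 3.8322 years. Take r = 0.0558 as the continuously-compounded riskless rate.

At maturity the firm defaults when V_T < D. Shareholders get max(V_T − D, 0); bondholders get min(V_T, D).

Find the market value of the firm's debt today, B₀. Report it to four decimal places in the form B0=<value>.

d₁ = [ln(V₀/D) + (r + σ²/2)T] / (σ√T)
   = [ln(143.1247/106.1709) + (0.0558 + 0.5·0.5484²)·3.8322] / (0.5484·√3.8322)
   = [0.298666 + 0.790090] / 1.073548 = 1.014166
d₂ = d₁ − σ√T = 1.014166 − 1.073548 = -0.059382
N(d₁) = 0.844748,  N(d₂) = 0.476324,  e^(−rT) = 0.807480
E₀ = V₀·N(d₁) − D·e^(−rT)·N(d₂)
   = 143.1247·0.844748 − 106.1709·0.807480·0.476324 = 80.068664
B₀ = V₀ − E₀ = 143.1247 − 80.068664 = 63.056036

B0=63.0560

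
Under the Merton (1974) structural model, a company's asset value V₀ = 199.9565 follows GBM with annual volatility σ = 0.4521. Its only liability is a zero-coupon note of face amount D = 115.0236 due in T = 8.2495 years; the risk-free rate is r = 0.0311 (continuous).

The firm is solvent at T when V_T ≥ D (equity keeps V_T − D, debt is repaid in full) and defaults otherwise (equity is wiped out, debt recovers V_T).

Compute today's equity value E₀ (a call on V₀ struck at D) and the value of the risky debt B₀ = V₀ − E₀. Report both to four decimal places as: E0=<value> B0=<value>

E0=136.0676 B0=63.8889

d₁ = [ln(V₀/D) + (r + σ²/2)T] / (σ√T)
   = [ln(199.9565/115.0236) + (0.0311 + 0.5·0.4521²)·8.2495] / (0.4521·√8.2495)
   = [0.552963 + 1.099635] / 1.298519 = 1.272679
d₂ = d₁ − σ√T = 1.272679 − 1.298519 = -0.025840
N(d₁) = 0.898434,  N(d₂) = 0.489692,  e^(−rT) = 0.773709
E₀ = V₀·N(d₁) − D·e^(−rT)·N(d₂)
   = 199.9565·0.898434 − 115.0236·0.773709·0.489692 = 136.067641
B₀ = V₀ − E₀ = 199.9565 − 136.067641 = 63.888859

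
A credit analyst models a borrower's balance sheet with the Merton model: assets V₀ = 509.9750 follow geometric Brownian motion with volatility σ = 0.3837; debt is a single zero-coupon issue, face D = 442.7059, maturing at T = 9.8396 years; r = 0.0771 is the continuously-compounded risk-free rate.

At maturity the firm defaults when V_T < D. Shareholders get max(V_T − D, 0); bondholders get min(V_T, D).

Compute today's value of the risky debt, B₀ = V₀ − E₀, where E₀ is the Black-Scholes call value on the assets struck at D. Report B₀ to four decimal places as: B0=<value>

d₁ = [ln(V₀/D) + (r + σ²/2)T] / (σ√T)
   = [ln(509.9750/442.7059) + (0.0771 + 0.5·0.3837²)·9.8396] / (0.3837·√9.8396)
   = [0.141456 + 1.482954] / 1.203595 = 1.349631
d₂ = d₁ − σ√T = 1.349631 − 1.203595 = 0.146036
N(d₁) = 0.911433,  N(d₂) = 0.558054,  e^(−rT) = 0.468306
E₀ = V₀·N(d₁) − D·e^(−rT)·N(d₂)
   = 509.9750·0.911433 − 442.7059·0.468306·0.558054 = 349.111284
B₀ = V₀ − E₀ = 509.9750 − 349.111284 = 160.863716

B0=160.8637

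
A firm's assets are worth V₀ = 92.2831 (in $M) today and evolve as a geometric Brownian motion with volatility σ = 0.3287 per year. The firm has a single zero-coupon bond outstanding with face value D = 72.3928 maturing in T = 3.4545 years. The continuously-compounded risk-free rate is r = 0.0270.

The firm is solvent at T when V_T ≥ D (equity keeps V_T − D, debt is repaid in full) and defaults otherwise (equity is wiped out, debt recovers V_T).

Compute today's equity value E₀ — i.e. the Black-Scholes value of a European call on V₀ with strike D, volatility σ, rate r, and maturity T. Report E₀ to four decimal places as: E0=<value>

E0=34.8393

d₁ = [ln(V₀/D) + (r + σ²/2)T] / (σ√T)
   = [ln(92.2831/72.3928) + (0.0270 + 0.5·0.3287²)·3.4545] / (0.3287·√3.4545)
   = [0.242754 + 0.279890] / 0.610931 = 0.855488
d₂ = d₁ − σ√T = 0.855488 − 0.610931 = 0.244557
N(d₁) = 0.803859,  N(d₂) = 0.596600,  e^(−rT) = 0.910946
E₀ = V₀·N(d₁) − D·e^(−rT)·N(d₂)
   = 92.2831·0.803859 − 72.3928·0.910946·0.596600 = 34.839283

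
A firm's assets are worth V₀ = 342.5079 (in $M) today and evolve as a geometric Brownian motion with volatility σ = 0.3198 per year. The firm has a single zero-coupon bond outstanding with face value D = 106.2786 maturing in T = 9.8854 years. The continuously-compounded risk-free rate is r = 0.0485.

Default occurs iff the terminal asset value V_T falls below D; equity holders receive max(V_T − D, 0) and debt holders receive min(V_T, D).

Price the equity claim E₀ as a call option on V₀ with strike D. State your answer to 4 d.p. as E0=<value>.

d₁ = [ln(V₀/D) + (r + σ²/2)T] / (σ√T)
   = [ln(342.5079/106.2786) + (0.0485 + 0.5·0.3198²)·9.8854] / (0.3198·√9.8854)
   = [1.170231 + 0.984942] / 1.005485 = 2.143416
d₂ = d₁ − σ√T = 2.143416 − 1.005485 = 1.137931
N(d₁) = 0.983960,  N(d₂) = 0.872425,  e^(−rT) = 0.619129
E₀ = V₀·N(d₁) − D·e^(−rT)·N(d₂)
   = 342.5079·0.983960 − 106.2786·0.619129·0.872425 = 279.608408

E0=279.6084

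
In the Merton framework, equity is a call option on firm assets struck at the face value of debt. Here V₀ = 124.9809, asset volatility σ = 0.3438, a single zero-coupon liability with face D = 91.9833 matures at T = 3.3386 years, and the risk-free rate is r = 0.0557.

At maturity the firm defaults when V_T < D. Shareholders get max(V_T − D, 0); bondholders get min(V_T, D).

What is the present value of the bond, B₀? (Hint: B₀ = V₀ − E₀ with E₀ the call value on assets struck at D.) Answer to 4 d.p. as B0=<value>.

B0=69.0025

d₁ = [ln(V₀/D) + (r + σ²/2)T] / (σ√T)
   = [ln(124.9809/91.9833) + (0.0557 + 0.5·0.3438²)·3.3386] / (0.3438·√3.3386)
   = [0.306554 + 0.383269] / 0.628186 = 1.098119
d₂ = d₁ − σ√T = 1.098119 − 0.628186 = 0.469933
N(d₁) = 0.863924,  N(d₂) = 0.680799,  e^(−rT) = 0.830307
E₀ = V₀·N(d₁) − D·e^(−rT)·N(d₂)
   = 124.9809·0.863924 − 91.9833·0.830307·0.680799 = 55.978406
B₀ = V₀ − E₀ = 124.9809 − 55.978406 = 69.002494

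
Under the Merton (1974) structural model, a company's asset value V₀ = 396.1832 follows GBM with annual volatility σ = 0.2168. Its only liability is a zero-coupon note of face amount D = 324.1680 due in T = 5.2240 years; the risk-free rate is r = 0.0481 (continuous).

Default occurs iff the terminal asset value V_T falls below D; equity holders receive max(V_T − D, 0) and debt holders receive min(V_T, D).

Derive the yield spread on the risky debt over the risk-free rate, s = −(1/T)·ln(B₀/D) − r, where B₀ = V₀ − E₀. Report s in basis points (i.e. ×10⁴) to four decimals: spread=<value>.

d₁ = [ln(V₀/D) + (r + σ²/2)T] / (σ√T)
   = [ln(396.1832/324.1680) + (0.0481 + 0.5·0.2168²)·5.2240] / (0.2168·√5.2240)
   = [0.200615 + 0.374044] / 0.495520 = 1.159710
d₂ = d₁ − σ√T = 1.159710 − 0.495520 = 0.664190
N(d₁) = 0.876917,  N(d₂) = 0.746716,  e^(−rT) = 0.777809
E₀ = V₀·N(d₁) − D·e^(−rT)·N(d₂)
   = 396.1832·0.876917 − 324.1680·0.777809·0.746716 = 159.142126
B₀ = V₀ − E₀ = 396.1832 − 159.142126 = 237.041074
spread = −(1/T)·ln(B₀/D) − r = −(1/5.2240)·ln(237.041074/324.1680) − 0.0481 = 0.01182122
in basis points: 0.01182122 × 10⁴ = 118.2122 bp

spread=118.2122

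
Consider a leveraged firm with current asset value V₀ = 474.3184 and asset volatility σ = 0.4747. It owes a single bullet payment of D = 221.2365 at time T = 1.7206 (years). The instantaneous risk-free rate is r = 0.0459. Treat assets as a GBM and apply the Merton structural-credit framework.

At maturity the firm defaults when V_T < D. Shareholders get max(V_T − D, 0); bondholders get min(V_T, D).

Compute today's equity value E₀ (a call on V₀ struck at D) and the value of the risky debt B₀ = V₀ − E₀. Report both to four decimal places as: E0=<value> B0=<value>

E0=277.5208 B0=196.7976

d₁ = [ln(V₀/D) + (r + σ²/2)T] / (σ√T)
   = [ln(474.3184/221.2365) + (0.0459 + 0.5·0.4747²)·1.7206] / (0.4747·√1.7206)
   = [0.762647 + 0.272836] / 0.622672 = 1.662966
d₂ = d₁ − σ√T = 1.662966 − 0.622672 = 1.040294
N(d₁) = 0.951840,  N(d₂) = 0.850898,  e^(−rT) = 0.924063
E₀ = V₀·N(d₁) − D·e^(−rT)·N(d₂)
   = 474.3184·0.951840 − 221.2365·0.924063·0.850898 = 277.520838
B₀ = V₀ − E₀ = 474.3184 − 277.520838 = 196.797562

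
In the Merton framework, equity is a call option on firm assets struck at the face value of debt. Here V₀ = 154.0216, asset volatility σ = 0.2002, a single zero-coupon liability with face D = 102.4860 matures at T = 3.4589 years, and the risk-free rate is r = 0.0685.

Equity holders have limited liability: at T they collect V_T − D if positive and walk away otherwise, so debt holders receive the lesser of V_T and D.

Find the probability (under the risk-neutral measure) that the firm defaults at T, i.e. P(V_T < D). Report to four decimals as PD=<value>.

d₁ = [ln(V₀/D) + (r + σ²/2)T] / (σ√T)
   = [ln(154.0216/102.4860) + (0.0685 + 0.5·0.2002²)·3.4589] / (0.2002·√3.4589)
   = [0.407367 + 0.306251] / 0.372334 = 1.916605
d₂ = d₁ − σ√T = 1.916605 − 0.372334 = 1.544270
risk-neutral PD = N(−d₂) = N(-1.544270) = 0.061261

PD=0.0613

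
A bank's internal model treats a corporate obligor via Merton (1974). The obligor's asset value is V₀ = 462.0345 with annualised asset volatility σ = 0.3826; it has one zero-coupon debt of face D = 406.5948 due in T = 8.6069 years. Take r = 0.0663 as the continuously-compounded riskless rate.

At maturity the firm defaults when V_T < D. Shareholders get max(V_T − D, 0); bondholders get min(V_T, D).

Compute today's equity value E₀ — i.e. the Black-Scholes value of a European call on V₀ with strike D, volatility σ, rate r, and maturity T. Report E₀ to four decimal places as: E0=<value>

E0=286.8838

d₁ = [ln(V₀/D) + (r + σ²/2)T] / (σ√T)
   = [ln(462.0345/406.5948) + (0.0663 + 0.5·0.3826²)·8.6069] / (0.3826·√8.6069)
   = [0.127822 + 1.200588] / 1.122453 = 1.183489
d₂ = d₁ − σ√T = 1.183489 − 1.122453 = 0.061035
N(d₁) = 0.881692,  N(d₂) = 0.524334,  e^(−rT) = 0.565165
E₀ = V₀·N(d₁) − D·e^(−rT)·N(d₂)
   = 462.0345·0.881692 − 406.5948·0.565165·0.524334 = 286.883763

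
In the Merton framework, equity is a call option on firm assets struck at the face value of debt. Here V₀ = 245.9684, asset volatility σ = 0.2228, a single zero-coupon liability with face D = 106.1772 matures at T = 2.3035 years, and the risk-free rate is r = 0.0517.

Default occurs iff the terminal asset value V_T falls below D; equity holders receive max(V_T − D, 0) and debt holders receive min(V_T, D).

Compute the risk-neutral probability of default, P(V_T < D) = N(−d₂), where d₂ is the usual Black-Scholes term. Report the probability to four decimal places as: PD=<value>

PD=0.0038

d₁ = [ln(V₀/D) + (r + σ²/2)T] / (σ√T)
   = [ln(245.9684/106.1772) + (0.0517 + 0.5·0.2228²)·2.3035] / (0.2228·√2.3035)
   = [0.840094 + 0.176264] / 0.338150 = 3.005641
d₂ = d₁ − σ√T = 3.005641 − 0.338150 = 2.667491
risk-neutral PD = N(−d₂) = N(-2.667491) = 0.003821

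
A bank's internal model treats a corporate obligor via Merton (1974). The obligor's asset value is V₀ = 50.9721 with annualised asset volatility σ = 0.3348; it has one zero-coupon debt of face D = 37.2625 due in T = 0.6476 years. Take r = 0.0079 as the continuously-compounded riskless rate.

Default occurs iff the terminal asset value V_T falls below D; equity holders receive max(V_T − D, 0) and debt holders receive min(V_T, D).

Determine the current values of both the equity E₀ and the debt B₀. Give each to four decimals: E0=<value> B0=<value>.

E0=14.5776 B0=36.3945

d₁ = [ln(V₀/D) + (r + σ²/2)T] / (σ√T)
   = [ln(50.9721/37.2625) + (0.0079 + 0.5·0.3348²)·0.6476] / (0.3348·√0.6476)
   = [0.313291 + 0.041411] / 0.269426 = 1.316512
d₂ = d₁ − σ√T = 1.316512 − 0.269426 = 1.047087
N(d₁) = 0.905999,  N(d₂) = 0.852470,  e^(−rT) = 0.994897
E₀ = V₀·N(d₁) − D·e^(−rT)·N(d₂)
   = 50.9721·0.905999 − 37.2625·0.994897·0.852470 = 14.577594
B₀ = V₀ − E₀ = 50.9721 − 14.577594 = 36.394506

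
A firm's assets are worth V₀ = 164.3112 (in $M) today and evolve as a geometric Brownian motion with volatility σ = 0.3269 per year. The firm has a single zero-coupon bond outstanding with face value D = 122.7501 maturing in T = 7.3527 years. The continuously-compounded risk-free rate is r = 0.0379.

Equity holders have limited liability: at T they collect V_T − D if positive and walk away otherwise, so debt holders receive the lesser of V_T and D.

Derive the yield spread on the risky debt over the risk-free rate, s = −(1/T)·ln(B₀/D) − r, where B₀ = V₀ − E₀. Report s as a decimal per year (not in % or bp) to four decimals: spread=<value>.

spread=0.0262

d₁ = [ln(V₀/D) + (r + σ²/2)T] / (σ√T)
   = [ln(164.3112/122.7501) + (0.0379 + 0.5·0.3269²)·7.3527] / (0.3269·√7.3527)
   = [0.291612 + 0.671535] / 0.886418 = 1.086561
d₂ = d₁ − σ√T = 1.086561 − 0.886418 = 0.200144
N(d₁) = 0.861385,  N(d₂) = 0.579316,  e^(−rT) = 0.756792
E₀ = V₀·N(d₁) − D·e^(−rT)·N(d₂)
   = 164.3112·0.861385 − 122.7501·0.756792·0.579316 = 87.718867
B₀ = V₀ − E₀ = 164.3112 − 87.718867 = 76.592333
spread = −(1/T)·ln(B₀/D) − r = −(1/7.3527)·ln(76.592333/122.7501) − 0.0379 = 0.02624699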